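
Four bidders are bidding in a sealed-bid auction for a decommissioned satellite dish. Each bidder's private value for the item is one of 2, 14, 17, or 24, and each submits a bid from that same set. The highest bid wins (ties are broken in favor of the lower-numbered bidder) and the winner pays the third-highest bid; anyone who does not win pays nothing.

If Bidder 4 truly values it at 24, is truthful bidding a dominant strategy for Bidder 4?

Check each profile of the others' bids and compare truth against every alternative bid.
Others bid (2, 2, 17): truth gives 22, best alternative gives 0.
Others bid (2, 17, 2): truth gives 22, best alternative gives 0.
Others bid (17, 2, 2): truth gives 22, best alternative gives 0.
Others bid (2, 14, 17): truth gives 10, best alternative gives 0.
Others bid (2, 17, 14): truth gives 10, best alternative gives 0.
Others bid (14, 2, 17): truth gives 10, best alternative gives 0.
(Remaining 58 profiles checked similarly; truth is weakly best in each.)
In every case the truthful bid is at least as good as any alternative, so it is a dominant strategy.

Yes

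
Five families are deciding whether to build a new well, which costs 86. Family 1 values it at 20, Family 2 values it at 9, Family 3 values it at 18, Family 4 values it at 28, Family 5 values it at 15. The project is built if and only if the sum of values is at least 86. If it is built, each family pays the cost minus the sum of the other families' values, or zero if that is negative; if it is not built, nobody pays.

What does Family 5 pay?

Total value 90 ≥ cost 86, so the project is built.
The other families' values sum to 75.
Cost minus that sum is 86 - 75 = 11.

11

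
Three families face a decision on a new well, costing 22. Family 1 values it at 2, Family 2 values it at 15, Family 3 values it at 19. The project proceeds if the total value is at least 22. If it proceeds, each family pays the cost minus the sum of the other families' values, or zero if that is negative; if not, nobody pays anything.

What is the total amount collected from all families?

6

Total value 36 ≥ cost 22, so it is built.
Family 1: others sum to 34; max(0, 22 - 34) = 0.
Family 2: others sum to 21; max(0, 22 - 21) = 1.
Family 3: others sum to 17; max(0, 22 - 17) = 5.
Total collected = 0 + 1 + 5 = 6.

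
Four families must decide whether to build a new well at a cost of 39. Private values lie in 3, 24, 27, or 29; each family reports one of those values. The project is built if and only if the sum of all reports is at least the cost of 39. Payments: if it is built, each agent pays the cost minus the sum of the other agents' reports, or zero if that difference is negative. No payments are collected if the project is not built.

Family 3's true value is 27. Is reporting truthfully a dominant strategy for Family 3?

Yes

Check each profile of the others' reports and compare truth against every alternative report.
Others report (3, 24, 24): truth gives 27, best alternative gives 27.
Others report (3, 24, 27): truth gives 27, best alternative gives 27.
Others report (3, 24, 29): truth gives 27, best alternative gives 27.
Others report (3, 27, 24): truth gives 27, best alternative gives 27.
Others report (3, 27, 27): truth gives 27, best alternative gives 27.
Others report (3, 27, 29): truth gives 27, best alternative gives 27.
(Remaining 58 profiles checked similarly; truth is weakly best in each.)
In every case the truthful report is at least as good as any alternative, so it is a dominant strategy.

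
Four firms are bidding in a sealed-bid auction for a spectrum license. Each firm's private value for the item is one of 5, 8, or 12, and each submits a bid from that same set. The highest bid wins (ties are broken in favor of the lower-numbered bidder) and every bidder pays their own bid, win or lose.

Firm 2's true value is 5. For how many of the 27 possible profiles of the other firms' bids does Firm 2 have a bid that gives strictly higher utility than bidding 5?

4

Others bid (5, 5, 5): truth gives -5; bid 8 gives -3 > -5. Violating.
Others bid (5, 5, 8): truth gives -5; bid 8 gives -3 > -5. Violating.
Others bid (5, 8, 5): truth gives -5; bid 8 gives -3 > -5. Violating.
Others bid (5, 8, 8): truth gives -5; bid 8 gives -3 > -5. Violating.
Others bid (5, 5, 12): truth gives -5; no alternative beats it.
Others bid (5, 8, 12): truth gives -5; no alternative beats it.
(Checking all 27 profiles: 4 have a profitable deviation, 23 do not.)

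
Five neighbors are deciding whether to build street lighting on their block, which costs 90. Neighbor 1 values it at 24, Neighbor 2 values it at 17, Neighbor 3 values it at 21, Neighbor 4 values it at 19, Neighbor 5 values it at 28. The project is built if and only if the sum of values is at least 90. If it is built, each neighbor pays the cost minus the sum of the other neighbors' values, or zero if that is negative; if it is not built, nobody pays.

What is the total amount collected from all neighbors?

16

Total value 109 ≥ cost 90, so it is built.
Neighbor 1: others sum to 85; max(0, 90 - 85) = 5.
Neighbor 2: others sum to 92; max(0, 90 - 92) = 0.
Neighbor 3: others sum to 88; max(0, 90 - 88) = 2.
Neighbor 4: others sum to 90; max(0, 90 - 90) = 0.
Neighbor 5: others sum to 81; max(0, 90 - 81) = 9.
Total collected = 5 + 0 + 2 + 0 + 9 = 16.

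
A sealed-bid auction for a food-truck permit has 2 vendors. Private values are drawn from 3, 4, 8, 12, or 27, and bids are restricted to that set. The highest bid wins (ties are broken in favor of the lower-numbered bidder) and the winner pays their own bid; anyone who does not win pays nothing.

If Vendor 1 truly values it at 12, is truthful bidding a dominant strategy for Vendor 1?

No

Consider the case where Vendor 2 bids 3.
Truthful bid 12: wins, pays 12, utility 12 - 12 = 0.
Bid 3 instead: wins, pays 3, utility 12 - 3 = 9.
Since 9 > 0, bidding 3 is strictly better here, so truthful bidding is not dominant.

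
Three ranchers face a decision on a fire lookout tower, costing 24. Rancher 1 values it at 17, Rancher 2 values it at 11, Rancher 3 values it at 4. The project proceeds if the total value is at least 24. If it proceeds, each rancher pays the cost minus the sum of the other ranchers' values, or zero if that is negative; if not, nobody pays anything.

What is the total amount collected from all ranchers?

12

Total value 32 ≥ cost 24, so it is built.
Rancher 1: others sum to 15; max(0, 24 - 15) = 9.
Rancher 2: others sum to 21; max(0, 24 - 21) = 3.
Rancher 3: others sum to 28; max(0, 24 - 28) = 0.
Total collected = 9 + 3 + 0 = 12.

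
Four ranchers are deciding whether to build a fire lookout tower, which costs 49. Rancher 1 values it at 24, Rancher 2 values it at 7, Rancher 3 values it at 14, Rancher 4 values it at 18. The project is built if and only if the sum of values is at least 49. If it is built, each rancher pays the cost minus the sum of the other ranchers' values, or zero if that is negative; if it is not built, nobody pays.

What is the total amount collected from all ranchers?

14

Total value 63 ≥ cost 49, so it is built.
Rancher 1: others sum to 39; max(0, 49 - 39) = 10.
Rancher 2: others sum to 56; max(0, 49 - 56) = 0.
Rancher 3: others sum to 49; max(0, 49 - 49) = 0.
Rancher 4: others sum to 45; max(0, 49 - 45) = 4.
Total collected = 10 + 0 + 0 + 4 = 14.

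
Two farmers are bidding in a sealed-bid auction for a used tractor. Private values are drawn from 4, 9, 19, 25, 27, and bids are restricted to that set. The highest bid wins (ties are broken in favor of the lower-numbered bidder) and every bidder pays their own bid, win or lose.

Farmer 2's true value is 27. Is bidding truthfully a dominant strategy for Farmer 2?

Consider the case where Farmer 1 bids 4.
Truthful bid 27: wins, pays 27, utility 27 - 27 = 0.
Bid 9 instead: wins, pays 9, utility 27 - 9 = 18.
Since 18 > 0, bidding 9 is strictly better here, so truthful bidding is not dominant.

No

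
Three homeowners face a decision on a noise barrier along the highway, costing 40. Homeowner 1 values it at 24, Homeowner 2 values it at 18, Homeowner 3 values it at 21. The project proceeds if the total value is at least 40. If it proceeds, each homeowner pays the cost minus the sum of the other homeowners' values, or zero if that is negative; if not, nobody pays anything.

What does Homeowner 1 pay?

Total value 63 ≥ cost 40, so the project is built.
The other homeowners' values sum to 39.
Cost minus that sum is 40 - 39 = 1.

1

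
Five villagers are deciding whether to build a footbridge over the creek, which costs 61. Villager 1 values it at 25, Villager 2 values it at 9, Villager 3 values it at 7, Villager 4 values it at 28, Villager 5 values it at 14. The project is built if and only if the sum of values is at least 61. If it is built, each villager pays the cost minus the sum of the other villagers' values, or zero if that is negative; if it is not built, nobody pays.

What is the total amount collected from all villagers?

9

Total value 83 ≥ cost 61, so it is built.
Villager 1: others sum to 58; max(0, 61 - 58) = 3.
Villager 2: others sum to 74; max(0, 61 - 74) = 0.
Villager 3: others sum to 76; max(0, 61 - 76) = 0.
Villager 4: others sum to 55; max(0, 61 - 55) = 6.
Villager 5: others sum to 69; max(0, 61 - 69) = 0.
Total collected = 3 + 0 + 0 + 6 + 0 = 9.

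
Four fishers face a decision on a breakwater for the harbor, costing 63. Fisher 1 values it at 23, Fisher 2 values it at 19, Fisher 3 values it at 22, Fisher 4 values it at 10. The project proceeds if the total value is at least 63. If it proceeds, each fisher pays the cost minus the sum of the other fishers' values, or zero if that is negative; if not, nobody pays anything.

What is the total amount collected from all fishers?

31

Total value 74 ≥ cost 63, so it is built.
Fisher 1: others sum to 51; max(0, 63 - 51) = 12.
Fisher 2: others sum to 55; max(0, 63 - 55) = 8.
Fisher 3: others sum to 52; max(0, 63 - 52) = 11.
Fisher 4: others sum to 64; max(0, 63 - 64) = 0.
Total collected = 12 + 8 + 11 + 0 = 31.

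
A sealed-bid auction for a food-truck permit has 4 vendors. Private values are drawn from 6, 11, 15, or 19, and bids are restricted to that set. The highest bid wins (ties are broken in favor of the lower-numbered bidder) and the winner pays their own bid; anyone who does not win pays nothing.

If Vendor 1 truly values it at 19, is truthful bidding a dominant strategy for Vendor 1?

Consider the case where Vendor 2 bids 6, Vendor 3 bids 6 and Vendor 4 bids 6.
Truthful bid 19: wins, pays 19, utility 19 - 19 = 0.
Bid 6 instead: wins, pays 6, utility 19 - 6 = 13.
Since 13 > 0, bidding 6 is strictly better here, so truthful bidding is not dominant.

No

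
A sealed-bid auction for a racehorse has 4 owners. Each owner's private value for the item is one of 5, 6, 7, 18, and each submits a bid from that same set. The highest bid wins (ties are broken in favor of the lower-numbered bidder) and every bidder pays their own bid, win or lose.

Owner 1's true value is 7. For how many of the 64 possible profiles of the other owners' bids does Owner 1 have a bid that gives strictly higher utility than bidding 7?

Others bid (5, 5, 5): truth gives 0; bid 5 gives 2 > 0. Violating.
Others bid (5, 5, 6): truth gives 0; bid 6 gives 1 > 0. Violating.
Others bid (5, 5, 18): truth gives -7; bid 5 gives -5 > -7. Violating.
Others bid (5, 6, 5): truth gives 0; bid 6 gives 1 > 0. Violating.
Others bid (5, 5, 7): truth gives 0; no alternative beats it.
Others bid (5, 6, 7): truth gives 0; no alternative beats it.
(Checking all 64 profiles: 45 have a profitable deviation, 19 do not.)

45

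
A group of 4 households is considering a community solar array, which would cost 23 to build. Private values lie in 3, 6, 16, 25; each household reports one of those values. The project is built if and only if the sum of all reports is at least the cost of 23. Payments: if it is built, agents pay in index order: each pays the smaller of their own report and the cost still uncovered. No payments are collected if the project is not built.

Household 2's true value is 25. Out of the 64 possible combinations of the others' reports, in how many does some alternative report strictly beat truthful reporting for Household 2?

48

Others report (3, 3, 3): truth gives 5; report 16 gives 9 > 5. Violating.
Others report (3, 3, 6): truth gives 5; report 16 gives 9 > 5. Violating.
Others report (3, 3, 16): truth gives 5; report 3 gives 22 > 5. Violating.
Others report (3, 3, 25): truth gives 5; report 3 gives 22 > 5. Violating.
Others report (25, 3, 3): truth gives 25; no alternative beats it.
Others report (25, 3, 6): truth gives 25; no alternative beats it.
(Checking all 64 profiles: 48 have a profitable deviation, 16 do not.)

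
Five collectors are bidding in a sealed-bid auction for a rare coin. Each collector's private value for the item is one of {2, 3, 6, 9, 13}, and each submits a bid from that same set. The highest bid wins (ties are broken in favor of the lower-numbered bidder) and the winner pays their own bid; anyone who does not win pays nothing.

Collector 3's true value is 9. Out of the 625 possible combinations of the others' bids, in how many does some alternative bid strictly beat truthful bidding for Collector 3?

36

Others bid (2, 2, 2, 2): truth gives 0; bid 3 gives 6 > 0. Violating.
Others bid (2, 2, 2, 3): truth gives 0; bid 3 gives 6 > 0. Violating.
Others bid (2, 2, 2, 6): truth gives 0; bid 6 gives 3 > 0. Violating.
Others bid (2, 2, 3, 2): truth gives 0; bid 3 gives 6 > 0. Violating.
Others bid (2, 2, 2, 9): truth gives 0; no alternative beats it.
Others bid (2, 2, 2, 13): truth gives 0; no alternative beats it.
(Checking all 625 profiles: 36 have a profitable deviation, 589 do not.)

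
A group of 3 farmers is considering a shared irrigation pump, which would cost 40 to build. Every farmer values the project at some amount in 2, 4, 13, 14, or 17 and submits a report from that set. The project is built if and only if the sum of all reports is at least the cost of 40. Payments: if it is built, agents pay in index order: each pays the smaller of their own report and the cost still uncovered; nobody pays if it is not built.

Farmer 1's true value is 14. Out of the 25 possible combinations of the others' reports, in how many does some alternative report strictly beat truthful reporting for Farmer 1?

8

Others report (13, 14): truth gives 0; report 13 gives 1 > 0. Violating.
Others report (13, 17): truth gives 0; report 13 gives 1 > 0. Violating.
Others report (14, 13): truth gives 0; report 13 gives 1 > 0. Violating.
Others report (14, 14): truth gives 0; report 13 gives 1 > 0. Violating.
Others report (2, 2): truth gives 0; no alternative beats it.
Others report (2, 4): truth gives 0; no alternative beats it.
(Checking all 25 profiles: 8 have a profitable deviation, 17 do not.)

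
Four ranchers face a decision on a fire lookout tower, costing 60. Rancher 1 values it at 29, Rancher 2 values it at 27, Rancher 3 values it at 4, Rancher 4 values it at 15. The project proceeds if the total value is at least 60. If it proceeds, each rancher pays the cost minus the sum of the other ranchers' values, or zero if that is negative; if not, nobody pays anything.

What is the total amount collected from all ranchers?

26

Total value 75 ≥ cost 60, so it is built.
Rancher 1: others sum to 46; max(0, 60 - 46) = 14.
Rancher 2: others sum to 48; max(0, 60 - 48) = 12.
Rancher 3: others sum to 71; max(0, 60 - 71) = 0.
Rancher 4: others sum to 60; max(0, 60 - 60) = 0.
Total collected = 14 + 12 + 0 + 0 = 26.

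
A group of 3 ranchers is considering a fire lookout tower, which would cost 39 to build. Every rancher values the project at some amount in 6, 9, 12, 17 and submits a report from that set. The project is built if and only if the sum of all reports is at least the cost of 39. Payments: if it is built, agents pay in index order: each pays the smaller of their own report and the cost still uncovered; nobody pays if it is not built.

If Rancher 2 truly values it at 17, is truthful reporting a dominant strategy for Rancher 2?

Consider the case where Rancher 1 reports 12 and Rancher 3 reports 17.
Truthful report 17: project built, pays 17, utility 17 - 17 = 0.
Report 12 instead: project built, pays 12, utility 17 - 12 = 5.
Since 5 > 0, reporting 12 is strictly better here, so truthful reporting is not dominant.

No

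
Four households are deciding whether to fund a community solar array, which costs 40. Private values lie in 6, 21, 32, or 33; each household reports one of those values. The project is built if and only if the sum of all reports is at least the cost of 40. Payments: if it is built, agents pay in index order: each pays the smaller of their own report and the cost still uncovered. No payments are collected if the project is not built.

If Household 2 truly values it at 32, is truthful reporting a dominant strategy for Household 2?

Consider the case where Household 1 reports 6, Household 3 reports 6 and Household 4 reports 21.
Truthful report 32: project built, pays 32, utility 32 - 32 = 0.
Report 21 instead: project built, pays 21, utility 32 - 21 = 11.
Since 11 > 0, reporting 21 is strictly better here, so truthful reporting is not dominant.

No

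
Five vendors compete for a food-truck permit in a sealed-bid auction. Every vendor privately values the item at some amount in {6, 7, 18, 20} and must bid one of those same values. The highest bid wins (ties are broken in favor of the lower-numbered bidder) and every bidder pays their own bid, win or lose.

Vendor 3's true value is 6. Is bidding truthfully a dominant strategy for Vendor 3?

Consider the case where Vendor 1 bids 6, Vendor 2 bids 6, Vendor 4 bids 6 and Vendor 5 bids 6.
Truthful bid 6: loses but pays 6, utility -6.
Bid 7 instead: wins, pays 7, utility 6 - 7 = -1.
Since -1 > -6, bidding 7 is strictly better here, so truthful bidding is not dominant.

No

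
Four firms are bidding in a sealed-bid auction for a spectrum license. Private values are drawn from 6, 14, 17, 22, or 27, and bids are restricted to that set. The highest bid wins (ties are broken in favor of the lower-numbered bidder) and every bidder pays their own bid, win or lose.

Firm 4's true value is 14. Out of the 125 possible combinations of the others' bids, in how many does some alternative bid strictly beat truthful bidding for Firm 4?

124

Others bid (6, 6, 14): truth gives -14; bid 17 gives -3 > -14. Violating.
Others bid (6, 6, 17): truth gives -14; bid 6 gives -6 > -14. Violating.
Others bid (6, 6, 22): truth gives -14; bid 6 gives -6 > -14. Violating.
Others bid (6, 6, 27): truth gives -14; bid 6 gives -6 > -14. Violating.
Others bid (6, 6, 6): truth gives 0; no alternative beats it.
(Checking all 125 profiles: 124 have a profitable deviation, 1 does not.)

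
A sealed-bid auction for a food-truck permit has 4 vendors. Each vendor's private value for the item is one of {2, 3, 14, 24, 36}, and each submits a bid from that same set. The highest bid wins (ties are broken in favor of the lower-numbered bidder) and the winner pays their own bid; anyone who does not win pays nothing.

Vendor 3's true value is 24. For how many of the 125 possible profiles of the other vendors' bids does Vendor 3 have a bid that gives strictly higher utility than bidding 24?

Others bid (2, 2, 2): truth gives 0; bid 3 gives 21 > 0. Violating.
Others bid (2, 2, 3): truth gives 0; bid 3 gives 21 > 0. Violating.
Others bid (2, 2, 14): truth gives 0; bid 14 gives 10 > 0. Violating.
Others bid (2, 3, 2): truth gives 0; bid 14 gives 10 > 0. Violating.
Others bid (2, 2, 24): truth gives 0; no alternative beats it.
Others bid (2, 2, 36): truth gives 0; no alternative beats it.
(Checking all 125 profiles: 12 have a profitable deviation, 113 do not.)

12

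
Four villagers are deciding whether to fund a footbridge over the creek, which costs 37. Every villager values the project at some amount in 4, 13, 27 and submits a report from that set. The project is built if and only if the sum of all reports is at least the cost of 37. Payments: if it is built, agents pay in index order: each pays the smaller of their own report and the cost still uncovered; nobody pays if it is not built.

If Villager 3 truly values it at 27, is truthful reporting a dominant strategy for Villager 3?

No

Consider the case where Villager 1 reports 4, Villager 2 reports 4 and Villager 4 reports 27.
Truthful report 27: project built, pays 27, utility 27 - 27 = 0.
Report 4 instead: project built, pays 4, utility 27 - 4 = 23.
Since 23 > 0, reporting 4 is strictly better here, so truthful reporting is not dominant.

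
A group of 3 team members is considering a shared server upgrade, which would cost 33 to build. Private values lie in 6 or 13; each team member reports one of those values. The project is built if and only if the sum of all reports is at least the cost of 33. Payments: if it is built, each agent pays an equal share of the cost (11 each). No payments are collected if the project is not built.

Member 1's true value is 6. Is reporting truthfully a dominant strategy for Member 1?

Check each profile of the others' reports and compare truth against every alternative report.
Others report (13, 13): truth gives 0, best alternative gives -5.
Others report (6, 6): truth gives 0, best alternative gives 0.
Others report (6, 13): truth gives 0, best alternative gives 0.
Others report (13, 6): truth gives 0, best alternative gives 0.
In every case the truthful report is at least as good as any alternative, so it is a dominant strategy.

Yes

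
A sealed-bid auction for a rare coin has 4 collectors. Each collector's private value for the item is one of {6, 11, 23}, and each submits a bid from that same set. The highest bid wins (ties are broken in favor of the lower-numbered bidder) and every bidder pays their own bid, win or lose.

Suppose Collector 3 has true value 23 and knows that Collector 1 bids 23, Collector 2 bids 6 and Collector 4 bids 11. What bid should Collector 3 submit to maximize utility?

6

Bid 6: loses but pays 6, utility -6.
Bid 11: loses but pays 11, utility -11.
Bid 23: loses but pays 23, utility -23.
The best choice is 6 with utility -6.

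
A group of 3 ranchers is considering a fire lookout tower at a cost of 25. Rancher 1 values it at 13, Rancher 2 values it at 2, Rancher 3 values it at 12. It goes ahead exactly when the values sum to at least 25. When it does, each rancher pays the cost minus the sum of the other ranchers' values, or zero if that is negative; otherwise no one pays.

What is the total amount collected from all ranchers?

Total value 27 ≥ cost 25, so it is built.
Rancher 1: others sum to 14; max(0, 25 - 14) = 11.
Rancher 2: others sum to 25; max(0, 25 - 25) = 0.
Rancher 3: others sum to 15; max(0, 25 - 15) = 10.
Total collected = 11 + 0 + 10 = 21.

21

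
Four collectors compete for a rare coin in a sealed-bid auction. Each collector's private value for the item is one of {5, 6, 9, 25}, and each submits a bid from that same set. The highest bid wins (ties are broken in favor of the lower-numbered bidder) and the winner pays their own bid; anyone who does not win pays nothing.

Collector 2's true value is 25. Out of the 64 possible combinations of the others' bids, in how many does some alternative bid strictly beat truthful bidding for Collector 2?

18

Others bid (5, 5, 5): truth gives 0; bid 6 gives 19 > 0. Violating.
Others bid (5, 5, 6): truth gives 0; bid 6 gives 19 > 0. Violating.
Others bid (5, 5, 9): truth gives 0; bid 9 gives 16 > 0. Violating.
Others bid (5, 6, 5): truth gives 0; bid 6 gives 19 > 0. Violating.
Others bid (5, 5, 25): truth gives 0; no alternative beats it.
Others bid (5, 6, 25): truth gives 0; no alternative beats it.
(Checking all 64 profiles: 18 have a profitable deviation, 46 do not.)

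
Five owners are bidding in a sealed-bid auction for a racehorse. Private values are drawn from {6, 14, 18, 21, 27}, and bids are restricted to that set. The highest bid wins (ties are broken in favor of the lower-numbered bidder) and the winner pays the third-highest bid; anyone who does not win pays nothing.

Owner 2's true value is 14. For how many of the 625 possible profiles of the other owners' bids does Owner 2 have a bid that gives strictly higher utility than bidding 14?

12

Others bid (6, 6, 6, 18): truth gives 0; bid 18 gives 8 > 0. Violating.
Others bid (6, 6, 6, 21): truth gives 0; bid 21 gives 8 > 0. Violating.
Others bid (6, 6, 6, 27): truth gives 0; bid 27 gives 8 > 0. Violating.
Others bid (6, 6, 18, 6): truth gives 0; bid 18 gives 8 > 0. Violating.
Others bid (6, 6, 6, 6): truth gives 8; no alternative beats it.
Others bid (6, 6, 6, 14): truth gives 8; no alternative beats it.
(Checking all 625 profiles: 12 have a profitable deviation, 613 do not.)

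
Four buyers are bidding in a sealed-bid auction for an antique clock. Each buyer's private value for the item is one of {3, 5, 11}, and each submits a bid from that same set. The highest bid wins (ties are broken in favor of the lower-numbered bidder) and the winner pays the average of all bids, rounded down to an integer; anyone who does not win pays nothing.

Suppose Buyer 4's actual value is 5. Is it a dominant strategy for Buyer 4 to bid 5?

Check each profile of the others' bids and compare truth against every alternative bid.
Others bid (3, 3, 3): truth gives 2, best alternative gives 0.
Others bid (3, 3, 5): truth gives 0, best alternative gives 0.
Others bid (3, 3, 11): truth gives 0, best alternative gives 0.
Others bid (3, 5, 3): truth gives 0, best alternative gives 0.
Others bid (3, 5, 5): truth gives 0, best alternative gives 0.
Others bid (3, 5, 11): truth gives 0, best alternative gives 0.
(Remaining 21 profiles checked similarly; truth is weakly best in each.)
In every case the truthful bid is at least as good as any alternative, so it is a dominant strategy.

Yes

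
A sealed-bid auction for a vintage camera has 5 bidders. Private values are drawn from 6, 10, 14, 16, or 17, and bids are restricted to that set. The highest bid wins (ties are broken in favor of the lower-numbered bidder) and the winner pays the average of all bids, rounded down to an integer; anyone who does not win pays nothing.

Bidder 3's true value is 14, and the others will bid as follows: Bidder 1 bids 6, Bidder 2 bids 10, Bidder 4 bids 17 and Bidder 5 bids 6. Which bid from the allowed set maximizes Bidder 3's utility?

17

Bid 6: loses, pays 0, utility 0.
Bid 10: loses, pays 0, utility 0.
Bid 14: loses, pays 0, utility 0.
Bid 16: loses, pays 0, utility 0.
Bid 17: wins, pays 11, utility 14 - 11 = 3.
The best choice is 17 with utility 3.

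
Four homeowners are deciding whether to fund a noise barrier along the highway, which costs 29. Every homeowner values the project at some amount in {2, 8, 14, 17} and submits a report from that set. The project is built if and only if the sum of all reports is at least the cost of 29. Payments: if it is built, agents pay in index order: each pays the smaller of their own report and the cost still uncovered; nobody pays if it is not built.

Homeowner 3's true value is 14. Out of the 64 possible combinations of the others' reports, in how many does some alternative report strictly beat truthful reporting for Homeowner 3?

36

Others report (2, 2, 17): truth gives 0; report 8 gives 6 > 0. Violating.
Others report (2, 8, 14): truth gives 0; report 8 gives 6 > 0. Violating.
Others report (2, 8, 17): truth gives 0; report 2 gives 12 > 0. Violating.
Others report (2, 14, 8): truth gives 1; report 8 gives 6 > 1. Violating.
Others report (2, 2, 2): truth gives 0; no alternative beats it.
Others report (2, 2, 8): truth gives 0; no alternative beats it.
(Checking all 64 profiles: 36 have a profitable deviation, 28 do not.)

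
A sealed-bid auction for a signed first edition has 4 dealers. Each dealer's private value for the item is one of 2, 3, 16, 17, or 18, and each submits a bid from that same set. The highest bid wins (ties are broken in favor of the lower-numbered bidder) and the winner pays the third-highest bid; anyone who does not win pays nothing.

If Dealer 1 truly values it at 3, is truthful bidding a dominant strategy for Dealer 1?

Consider the case where Dealer 2 bids 2, Dealer 3 bids 2 and Dealer 4 bids 16.
Truthful bid 3: loses, pays 0, utility 0.
Bid 16 instead: wins, pays 2, utility 3 - 2 = 1.
Since 1 > 0, bidding 16 is strictly better here, so truthful bidding is not dominant.

No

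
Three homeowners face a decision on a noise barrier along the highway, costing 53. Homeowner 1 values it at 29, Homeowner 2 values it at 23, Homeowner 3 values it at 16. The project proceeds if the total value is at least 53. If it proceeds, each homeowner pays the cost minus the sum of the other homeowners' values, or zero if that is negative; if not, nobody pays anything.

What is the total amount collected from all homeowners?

23

Total value 68 ≥ cost 53, so it is built.
Homeowner 1: others sum to 39; max(0, 53 - 39) = 14.
Homeowner 2: others sum to 45; max(0, 53 - 45) = 8.
Homeowner 3: others sum to 52; max(0, 53 - 52) = 1.
Total collected = 14 + 8 + 1 = 23.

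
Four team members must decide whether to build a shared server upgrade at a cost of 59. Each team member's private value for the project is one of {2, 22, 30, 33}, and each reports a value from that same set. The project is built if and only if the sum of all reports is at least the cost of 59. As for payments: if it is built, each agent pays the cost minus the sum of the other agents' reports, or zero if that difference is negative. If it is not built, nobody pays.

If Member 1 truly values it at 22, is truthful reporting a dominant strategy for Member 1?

Yes

Check each profile of the others' reports and compare truth against every alternative report.
Others report (2, 30, 30): truth gives 22, best alternative gives 22.
Others report (2, 30, 33): truth gives 22, best alternative gives 22.
Others report (2, 33, 30): truth gives 22, best alternative gives 22.
Others report (2, 33, 33): truth gives 22, best alternative gives 22.
Others report (22, 22, 22): truth gives 22, best alternative gives 22.
Others report (22, 22, 30): truth gives 22, best alternative gives 22.
(Remaining 58 profiles checked similarly; truth is weakly best in each.)
In every case the truthful report is at least as good as any alternative, so it is a dominant strategy.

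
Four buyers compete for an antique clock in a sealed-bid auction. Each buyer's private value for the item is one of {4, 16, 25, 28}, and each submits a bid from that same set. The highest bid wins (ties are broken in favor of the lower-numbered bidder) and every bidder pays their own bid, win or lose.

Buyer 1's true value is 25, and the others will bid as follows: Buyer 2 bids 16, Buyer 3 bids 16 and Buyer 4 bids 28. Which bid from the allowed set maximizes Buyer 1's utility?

28

Bid 4: loses but pays 4, utility -4.
Bid 16: loses but pays 16, utility -16.
Bid 25: loses but pays 25, utility -25.
Bid 28: wins, pays 28, utility 25 - 28 = -3.
The best choice is 28 with utility -3.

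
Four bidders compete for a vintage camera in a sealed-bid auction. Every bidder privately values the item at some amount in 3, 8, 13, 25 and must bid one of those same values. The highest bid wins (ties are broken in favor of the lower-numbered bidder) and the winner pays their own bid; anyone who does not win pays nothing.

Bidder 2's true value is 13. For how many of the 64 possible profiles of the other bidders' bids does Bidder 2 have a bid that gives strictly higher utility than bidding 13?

4

Others bid (3, 3, 3): truth gives 0; bid 8 gives 5 > 0. Violating.
Others bid (3, 3, 8): truth gives 0; bid 8 gives 5 > 0. Violating.
Others bid (3, 8, 3): truth gives 0; bid 8 gives 5 > 0. Violating.
Others bid (3, 8, 8): truth gives 0; bid 8 gives 5 > 0. Violating.
Others bid (3, 3, 13): truth gives 0; no alternative beats it.
Others bid (3, 3, 25): truth gives 0; no alternative beats it.
(Checking all 64 profiles: 4 have a profitable deviation, 60 do not.)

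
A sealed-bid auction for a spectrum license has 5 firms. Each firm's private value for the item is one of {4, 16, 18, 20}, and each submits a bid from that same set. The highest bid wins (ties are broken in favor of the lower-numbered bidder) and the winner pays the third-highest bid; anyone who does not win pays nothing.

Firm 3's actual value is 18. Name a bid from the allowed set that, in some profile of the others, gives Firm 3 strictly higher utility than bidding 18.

20

Suppose Firm 1 bids 4, Firm 2 bids 4, Firm 4 bids 4 and Firm 5 bids 20.
Bid 18: loses, pays 0, utility 0.
Bid 20: wins, pays 4, utility 18 - 4 = 14.
So bidding 20 beats truth here (14 > 0).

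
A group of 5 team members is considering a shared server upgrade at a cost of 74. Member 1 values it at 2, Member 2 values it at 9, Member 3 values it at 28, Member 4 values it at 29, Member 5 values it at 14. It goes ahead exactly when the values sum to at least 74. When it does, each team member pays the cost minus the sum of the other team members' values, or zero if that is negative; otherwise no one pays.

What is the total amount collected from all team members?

Total value 82 ≥ cost 74, so it is built.
Member 1: others sum to 80; max(0, 74 - 80) = 0.
Member 2: others sum to 73; max(0, 74 - 73) = 1.
Member 3: others sum to 54; max(0, 74 - 54) = 20.
Member 4: others sum to 53; max(0, 74 - 53) = 21.
Member 5: others sum to 68; max(0, 74 - 68) = 6.
Total collected = 0 + 1 + 20 + 21 + 6 = 48.

48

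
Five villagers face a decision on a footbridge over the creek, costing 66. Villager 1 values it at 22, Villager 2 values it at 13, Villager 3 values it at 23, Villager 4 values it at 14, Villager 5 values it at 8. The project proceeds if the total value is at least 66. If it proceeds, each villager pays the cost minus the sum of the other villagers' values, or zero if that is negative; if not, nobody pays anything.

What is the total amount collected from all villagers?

17

Total value 80 ≥ cost 66, so it is built.
Villager 1: others sum to 58; max(0, 66 - 58) = 8.
Villager 2: others sum to 67; max(0, 66 - 67) = 0.
Villager 3: others sum to 57; max(0, 66 - 57) = 9.
Villager 4: others sum to 66; max(0, 66 - 66) = 0.
Villager 5: others sum to 72; max(0, 66 - 72) = 0.
Total collected = 8 + 0 + 9 + 0 + 0 = 17.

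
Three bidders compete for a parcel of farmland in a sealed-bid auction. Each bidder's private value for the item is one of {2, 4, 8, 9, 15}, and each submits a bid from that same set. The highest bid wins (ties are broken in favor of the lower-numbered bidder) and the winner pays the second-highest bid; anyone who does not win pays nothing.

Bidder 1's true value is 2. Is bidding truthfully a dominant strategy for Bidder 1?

Yes

Check each profile of the others' bids and compare truth against every alternative bid.
Others bid (2, 4): truth gives 0, best alternative gives -2.
Others bid (4, 2): truth gives 0, best alternative gives -2.
Others bid (4, 4): truth gives 0, best alternative gives -2.
Others bid (2, 2): truth gives 0, best alternative gives 0.
Others bid (2, 8): truth gives 0, best alternative gives 0.
Others bid (2, 9): truth gives 0, best alternative gives 0.
(Remaining 19 profiles checked similarly; truth is weakly best in each.)
In every case the truthful bid is at least as good as any alternative, so it is a dominant strategy.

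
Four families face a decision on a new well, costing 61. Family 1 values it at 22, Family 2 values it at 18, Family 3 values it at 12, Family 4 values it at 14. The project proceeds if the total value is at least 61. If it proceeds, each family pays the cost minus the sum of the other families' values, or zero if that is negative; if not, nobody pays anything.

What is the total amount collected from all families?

46

Total value 66 ≥ cost 61, so it is built.
Family 1: others sum to 44; max(0, 61 - 44) = 17.
Family 2: others sum to 48; max(0, 61 - 48) = 13.
Family 3: others sum to 54; max(0, 61 - 54) = 7.
Family 4: others sum to 52; max(0, 61 - 52) = 9.
Total collected = 17 + 13 + 7 + 9 = 46.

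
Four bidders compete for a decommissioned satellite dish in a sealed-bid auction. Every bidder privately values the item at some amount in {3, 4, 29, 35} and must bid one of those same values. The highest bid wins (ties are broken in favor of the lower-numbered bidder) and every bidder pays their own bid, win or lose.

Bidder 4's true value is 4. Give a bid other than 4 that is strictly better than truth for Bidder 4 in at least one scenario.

3

Suppose Bidder 1 bids 3, Bidder 2 bids 3 and Bidder 3 bids 4.
Bid 4: loses but pays 4, utility -4.
Bid 3: loses but pays 3, utility -3.
So bidding 3 beats truth here (-3 > -4).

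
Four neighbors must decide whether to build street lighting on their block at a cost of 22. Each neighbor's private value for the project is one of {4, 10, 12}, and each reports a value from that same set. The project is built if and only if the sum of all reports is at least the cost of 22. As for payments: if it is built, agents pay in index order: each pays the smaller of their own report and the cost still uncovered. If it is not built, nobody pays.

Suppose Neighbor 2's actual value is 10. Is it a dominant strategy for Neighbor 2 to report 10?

Consider the case where Neighbor 1 reports 4, Neighbor 3 reports 4 and Neighbor 4 reports 10.
Truthful report 10: project built, pays 10, utility 10 - 10 = 0.
Report 4 instead: project built, pays 4, utility 10 - 4 = 6.
Since 6 > 0, reporting 4 is strictly better here, so truthful reporting is not dominant.

No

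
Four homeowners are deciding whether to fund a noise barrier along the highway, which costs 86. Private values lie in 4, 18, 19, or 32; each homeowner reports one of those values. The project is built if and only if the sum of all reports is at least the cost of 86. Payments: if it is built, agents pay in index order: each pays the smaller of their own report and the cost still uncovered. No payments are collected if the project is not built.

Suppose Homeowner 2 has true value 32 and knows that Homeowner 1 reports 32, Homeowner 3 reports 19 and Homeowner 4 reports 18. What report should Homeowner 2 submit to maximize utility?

Report 4: project not built, utility 0.
Report 18: project built, pays 18, utility 32 - 18 = 14.
Report 19: project built, pays 19, utility 32 - 19 = 13.
Report 32: project built, pays 32, utility 32 - 32 = 0.
The best choice is 18 with utility 14.

18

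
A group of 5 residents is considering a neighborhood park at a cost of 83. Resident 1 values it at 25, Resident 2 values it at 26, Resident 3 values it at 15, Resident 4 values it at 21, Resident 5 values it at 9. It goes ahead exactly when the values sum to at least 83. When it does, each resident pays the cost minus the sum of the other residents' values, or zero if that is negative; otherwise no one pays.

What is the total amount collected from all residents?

35

Total value 96 ≥ cost 83, so it is built.
Resident 1: others sum to 71; max(0, 83 - 71) = 12.
Resident 2: others sum to 70; max(0, 83 - 70) = 13.
Resident 3: others sum to 81; max(0, 83 - 81) = 2.
Resident 4: others sum to 75; max(0, 83 - 75) = 8.
Resident 5: others sum to 87; max(0, 83 - 87) = 0.
Total collected = 12 + 13 + 2 + 8 + 0 = 35.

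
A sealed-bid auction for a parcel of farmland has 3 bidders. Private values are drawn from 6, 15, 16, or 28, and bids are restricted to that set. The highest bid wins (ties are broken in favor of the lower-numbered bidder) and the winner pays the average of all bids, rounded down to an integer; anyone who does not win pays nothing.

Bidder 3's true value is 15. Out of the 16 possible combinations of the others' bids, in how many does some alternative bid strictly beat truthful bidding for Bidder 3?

Others bid (6, 15): truth gives 0; bid 16 gives 3 > 0. Violating.
Others bid (15, 6): truth gives 0; bid 16 gives 3 > 0. Violating.
Others bid (6, 6): truth gives 6; no alternative beats it.
Others bid (6, 16): truth gives 0; no alternative beats it.
(Checking all 16 profiles: 2 have a profitable deviation, 14 do not.)

2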